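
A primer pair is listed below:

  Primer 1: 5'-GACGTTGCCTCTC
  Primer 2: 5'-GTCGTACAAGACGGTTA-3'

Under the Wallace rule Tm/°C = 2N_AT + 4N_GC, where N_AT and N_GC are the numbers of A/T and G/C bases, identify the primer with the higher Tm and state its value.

Primer 1: A+T=5, G+C=8 → Tm = 2(5)+4(8) = 42°C
Primer 2: A+T=9, G+C=8 → Tm = 2(9)+4(8) = 50°C
42°C vs 50°C → primer 2 is higher.

Primer 2, 50°C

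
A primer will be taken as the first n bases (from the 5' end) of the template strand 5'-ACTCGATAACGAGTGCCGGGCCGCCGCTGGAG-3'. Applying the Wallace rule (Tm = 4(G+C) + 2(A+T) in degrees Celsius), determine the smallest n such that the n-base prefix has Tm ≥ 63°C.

First 19 bases: ACTCGATAACGAGTGCCGG → Tm = 60°C (< 63°C)
First 20 bases: ACTCGATAACGAGTGCCGGG → Tm = 64°C (≥ 63°C)
Each additional base adds 2°C (A/T) or 4°C (G/C), so Tm is non-decreasing in n; n = 20 is the first length to reach 63°C.

n = 20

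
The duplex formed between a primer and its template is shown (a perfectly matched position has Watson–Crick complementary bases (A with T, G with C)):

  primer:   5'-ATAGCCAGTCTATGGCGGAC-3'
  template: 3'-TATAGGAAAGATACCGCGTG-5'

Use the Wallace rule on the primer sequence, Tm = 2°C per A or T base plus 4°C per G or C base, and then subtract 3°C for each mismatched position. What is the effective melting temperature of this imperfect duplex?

50°C

Primer base counts: A=5, T=4, G=6, C=5 → A+T=9, G+C=11
Perfect-match Tm = 2(9) + 4(11) = 18 + 44 = 62°C
Mismatches (positions where the bases are not complementary): 4 (at positions 4, 7, 8, 18)
Effective Tm = 62 − 4×3 = 62 − 12 = 50°C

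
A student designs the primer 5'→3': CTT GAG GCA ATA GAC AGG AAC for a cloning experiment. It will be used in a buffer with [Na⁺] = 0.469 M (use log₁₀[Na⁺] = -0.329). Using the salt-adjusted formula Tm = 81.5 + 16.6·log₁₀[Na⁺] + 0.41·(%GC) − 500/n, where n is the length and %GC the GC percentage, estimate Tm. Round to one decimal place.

71.8°C

Length n = 21. Counting bases: C=4, A=8, T=3, G=6
G+C = 10, so %GC = 10/21 × 100 = 47.619%
Salt term: 16.6 × (-0.329) = -5.461
GC term: 0.41 × 47.619 = 19.524; length term: −500/21 = −23.81
Tm = 81.5 + (-5.461) + 19.524 − 23.81 = 71.753 → 71.8°C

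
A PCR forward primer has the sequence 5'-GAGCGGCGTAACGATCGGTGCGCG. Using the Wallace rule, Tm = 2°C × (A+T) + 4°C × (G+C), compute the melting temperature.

82°C

Scanning the sequence gives A=4, T=3, G=11, C=6.
So N_AT = 7 and N_GC = 17.
Tm = 4·17 + 2·7 = 68 + 14 = 82°C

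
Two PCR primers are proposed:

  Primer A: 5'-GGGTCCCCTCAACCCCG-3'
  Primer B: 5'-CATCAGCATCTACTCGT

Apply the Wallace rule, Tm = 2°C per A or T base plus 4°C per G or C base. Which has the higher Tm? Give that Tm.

Primer A, 60°C

Primer A: A+T=4, G+C=13 → Tm = 2(4)+4(13) = 60°C
Primer B: A+T=9, G+C=8 → Tm = 2(9)+4(8) = 50°C
60°C vs 50°C → primer A is higher.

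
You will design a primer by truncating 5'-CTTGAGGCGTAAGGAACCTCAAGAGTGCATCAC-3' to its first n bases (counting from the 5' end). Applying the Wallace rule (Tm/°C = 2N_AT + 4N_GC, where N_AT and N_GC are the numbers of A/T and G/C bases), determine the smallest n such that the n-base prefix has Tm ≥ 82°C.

First 26 bases: CTTGAGGCGTAAGGAACCTCAAGAGT → Tm = 78°C (< 82°C)
First 27 bases: CTTGAGGCGTAAGGAACCTCAAGAGTG → Tm = 82°C (≥ 82°C)
Each additional base adds 2°C (A/T) or 4°C (G/C), so Tm is non-decreasing in n; n = 27 is the first length to reach 82°C.

n = 27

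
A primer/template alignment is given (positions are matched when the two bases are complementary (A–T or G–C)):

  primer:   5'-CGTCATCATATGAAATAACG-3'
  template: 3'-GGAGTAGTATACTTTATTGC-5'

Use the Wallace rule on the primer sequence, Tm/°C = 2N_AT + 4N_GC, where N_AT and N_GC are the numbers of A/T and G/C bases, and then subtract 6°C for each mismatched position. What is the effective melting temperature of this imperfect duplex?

Primer base counts: A=8, T=5, G=3, C=4 → A+T=13, G+C=7
Perfect-match Tm = 2(13) + 4(7) = 26 + 28 = 54°C
Mismatches (positions where the bases are not complementary): 1 (at position 2)
Effective Tm = 54 − 1×6 = 54 − 6 = 48°C

48°C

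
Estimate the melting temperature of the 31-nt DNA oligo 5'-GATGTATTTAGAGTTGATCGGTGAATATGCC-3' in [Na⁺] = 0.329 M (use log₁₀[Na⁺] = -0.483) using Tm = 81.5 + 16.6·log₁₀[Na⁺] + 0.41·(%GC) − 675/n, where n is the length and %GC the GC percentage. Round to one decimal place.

Length n = 31. T=11, C=3, G=9, A=8
G+C = 12, so %GC = 12/31 × 100 = 38.71%
Salt term: 16.6 × (-0.483) = -8.018
GC term: 0.41 × 38.71 = 15.871; length term: −675/31 = −21.774
Tm = 81.5 + (-8.018) + 15.871 − 21.774 = 67.579 → 67.6°C

67.6°C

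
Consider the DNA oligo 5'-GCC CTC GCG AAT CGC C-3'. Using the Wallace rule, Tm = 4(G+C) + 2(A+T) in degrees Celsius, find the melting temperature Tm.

56°C

Counting bases: A=2, G=4, T=2, C=8
So N_AT = 4 and N_GC = 12.
Tm = 4·12 + 2·4 = 48 + 8 = 56°C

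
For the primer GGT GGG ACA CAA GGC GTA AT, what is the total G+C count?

11

Base counts: C=3, A=6, G=8, T=3
Total G or C: 8 + 3 = 11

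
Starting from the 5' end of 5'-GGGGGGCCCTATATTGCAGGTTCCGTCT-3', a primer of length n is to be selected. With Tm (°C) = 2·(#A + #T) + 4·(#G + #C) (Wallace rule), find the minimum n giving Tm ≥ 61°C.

n = 19

First 18 bases: GGGGGGCCCTATATTGCA → Tm = 58°C (< 61°C)
First 19 bases: GGGGGGCCCTATATTGCAG → Tm = 62°C (≥ 61°C)
Since every base adds ≥2°C, Tm only increases with n, so the threshold is first crossed at n = 19.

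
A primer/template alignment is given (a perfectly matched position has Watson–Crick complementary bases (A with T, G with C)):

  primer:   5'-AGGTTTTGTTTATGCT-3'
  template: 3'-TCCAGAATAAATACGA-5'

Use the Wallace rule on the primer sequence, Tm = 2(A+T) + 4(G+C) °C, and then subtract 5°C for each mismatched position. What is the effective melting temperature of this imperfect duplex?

Primer base counts: A=2, T=9, G=4, C=1 → A+T=11, G+C=5
Perfect-match Tm = 2(11) + 4(5) = 22 + 20 = 42°C
Mismatches (positions where the bases are not complementary): 2 (at positions 5, 8)
Effective Tm = 42 − 2×5 = 42 − 10 = 32°C

32°C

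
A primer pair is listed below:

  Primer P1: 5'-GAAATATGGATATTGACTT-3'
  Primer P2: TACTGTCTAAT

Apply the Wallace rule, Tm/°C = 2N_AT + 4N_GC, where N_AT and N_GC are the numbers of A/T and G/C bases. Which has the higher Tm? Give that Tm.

Primer P1, 48°C

Primer P1: A+T=14, G+C=5 → Tm = 2(14)+4(5) = 48°C
Primer P2: A+T=8, G+C=3 → Tm = 2(8)+4(3) = 28°C
48°C vs 28°C → primer P1 is higher.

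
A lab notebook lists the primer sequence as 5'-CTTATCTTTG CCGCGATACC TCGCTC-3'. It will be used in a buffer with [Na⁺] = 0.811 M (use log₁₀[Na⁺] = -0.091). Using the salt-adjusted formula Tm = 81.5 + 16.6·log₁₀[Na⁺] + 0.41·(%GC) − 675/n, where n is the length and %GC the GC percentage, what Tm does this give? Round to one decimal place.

Length n = 26. C=10, G=4, T=9, A=3
G+C = 14, so %GC = 14/26 × 100 = 53.846%
Salt term: 16.6 × (-0.091) = -1.511
GC term: 0.41 × 53.846 = 22.077; length term: −675/26 = −25.962
Tm = 81.5 + (-1.511) + 22.077 − 25.962 = 76.104 → 76.1°C

76.1°C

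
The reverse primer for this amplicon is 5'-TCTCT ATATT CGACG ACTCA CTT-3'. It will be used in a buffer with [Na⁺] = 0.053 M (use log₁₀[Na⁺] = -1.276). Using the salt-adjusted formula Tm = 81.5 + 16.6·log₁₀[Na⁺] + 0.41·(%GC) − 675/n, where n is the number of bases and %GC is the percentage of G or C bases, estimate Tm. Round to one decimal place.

47.0°C

Length n = 23. Base counts: T=9, C=7, G=2, A=5
G+C = 9, so %GC = 9/23 × 100 = 39.13%
Salt term: 16.6 × (-1.276) = -21.182
GC term: 0.41 × 39.13 = 16.043; length term: −675/23 = −29.348
Tm = 81.5 + (-21.182) + 16.043 − 29.348 = 47.013 → 47.0°C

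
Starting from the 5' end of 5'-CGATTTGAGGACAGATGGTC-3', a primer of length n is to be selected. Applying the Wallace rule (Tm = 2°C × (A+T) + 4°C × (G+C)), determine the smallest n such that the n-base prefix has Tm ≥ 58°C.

First 19 bases: CGATTTGAGGACAGATGGT → Tm = 56°C (< 58°C)
First 20 bases: CGATTTGAGGACAGATGGTC → Tm = 60°C (≥ 58°C)
Since every base adds ≥2°C, Tm only increases with n, so the threshold is first crossed at n = 20.

n = 20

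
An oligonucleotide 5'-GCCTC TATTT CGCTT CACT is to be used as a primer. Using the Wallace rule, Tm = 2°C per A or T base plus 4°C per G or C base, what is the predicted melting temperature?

Scanning the sequence gives G=2, A=2, T=8, C=7.
A+T = 10, G+C = 9
Tm = 4·9 + 2·10 = 36 + 20 = 56°C

56°C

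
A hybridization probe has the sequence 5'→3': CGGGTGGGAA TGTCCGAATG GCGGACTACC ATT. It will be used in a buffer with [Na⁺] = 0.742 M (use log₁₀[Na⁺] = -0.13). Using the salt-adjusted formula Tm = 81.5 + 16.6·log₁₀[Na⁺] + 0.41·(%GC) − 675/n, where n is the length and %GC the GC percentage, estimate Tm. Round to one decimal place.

Length n = 33. Scanning the sequence gives C=7, G=12, T=7, A=7.
G+C = 19, so %GC = 19/33 × 100 = 57.576%
Salt term: 16.6 × (-0.13) = -2.158
GC term: 0.41 × 57.576 = 23.606; length term: −675/33 = −20.455
Tm = 81.5 + (-2.158) + 23.606 − 20.455 = 82.493 → 82.5°C

82.5°C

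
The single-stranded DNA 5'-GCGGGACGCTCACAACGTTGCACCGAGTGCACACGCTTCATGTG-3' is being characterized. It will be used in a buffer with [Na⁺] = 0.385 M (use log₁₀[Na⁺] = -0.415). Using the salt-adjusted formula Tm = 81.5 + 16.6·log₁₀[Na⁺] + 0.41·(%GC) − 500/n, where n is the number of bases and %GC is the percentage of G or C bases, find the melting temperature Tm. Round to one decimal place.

88.4°C

Length n = 44. A=9, G=13, T=8, C=14
G+C = 27, so %GC = 27/44 × 100 = 61.364%
Salt term: 16.6 × (-0.415) = -6.889
GC term: 0.41 × 61.364 = 25.159; length term: −500/44 = −11.364
Tm = 81.5 + (-6.889) + 25.159 − 11.364 = 88.406 → 88.4°C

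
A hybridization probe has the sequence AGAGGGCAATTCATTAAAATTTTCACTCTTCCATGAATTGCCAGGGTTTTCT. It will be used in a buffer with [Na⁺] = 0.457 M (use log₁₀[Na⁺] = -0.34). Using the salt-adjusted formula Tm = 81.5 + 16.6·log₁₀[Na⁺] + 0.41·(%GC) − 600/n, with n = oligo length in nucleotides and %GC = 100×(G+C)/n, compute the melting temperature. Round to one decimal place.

79.3°C

Length n = 52. C=10, T=19, G=9, A=14
G+C = 19, so %GC = 19/52 × 100 = 36.538%
Salt term: 16.6 × (-0.34) = -5.644
GC term: 0.41 × 36.538 = 14.981; length term: −600/52 = −11.538
Tm = 81.5 + (-5.644) + 14.981 − 11.538 = 79.299 → 79.3°C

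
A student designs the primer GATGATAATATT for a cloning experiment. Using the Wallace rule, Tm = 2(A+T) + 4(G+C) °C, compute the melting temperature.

28°C

Counting bases: G=2, A=5, C=0, T=5
AT pairs contribute 10, GC pairs contribute 2.
Tm = 2(10) + 4(2) = 20 + 8 = 28°C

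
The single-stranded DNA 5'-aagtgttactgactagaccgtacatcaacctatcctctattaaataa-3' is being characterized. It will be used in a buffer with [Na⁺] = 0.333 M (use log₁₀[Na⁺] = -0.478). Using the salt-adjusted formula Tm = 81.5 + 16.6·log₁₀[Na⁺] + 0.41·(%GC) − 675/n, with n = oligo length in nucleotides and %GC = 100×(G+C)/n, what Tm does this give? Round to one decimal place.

Length n = 47. T=14, G=5, C=11, A=17
G+C = 16, so %GC = 16/47 × 100 = 34.043%
Salt term: 16.6 × (-0.478) = -7.935
GC term: 0.41 × 34.043 = 13.958; length term: −675/47 = −14.362
Tm = 81.5 + (-7.935) + 13.958 − 14.362 = 73.161 → 73.2°C

73.2°C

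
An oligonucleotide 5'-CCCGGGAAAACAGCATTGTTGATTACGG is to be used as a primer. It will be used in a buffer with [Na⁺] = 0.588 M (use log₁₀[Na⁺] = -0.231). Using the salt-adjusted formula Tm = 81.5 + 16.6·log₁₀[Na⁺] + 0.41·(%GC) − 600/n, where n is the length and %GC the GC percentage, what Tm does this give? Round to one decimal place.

Length n = 28. T=6, A=8, C=6, G=8
G+C = 14, so %GC = 14/28 × 100 = 50%
Salt term: 16.6 × (-0.231) = -3.835
GC term: 0.41 × 50 = 20.5; length term: −600/28 = −21.429
Tm = 81.5 + (-3.835) + 20.5 − 21.429 = 76.736 → 76.7°C

76.7°C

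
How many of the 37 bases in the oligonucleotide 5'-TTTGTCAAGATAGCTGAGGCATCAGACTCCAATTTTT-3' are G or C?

14

Counting bases: T=13, G=7, A=10, C=7
G+C = 7 + 7 = 14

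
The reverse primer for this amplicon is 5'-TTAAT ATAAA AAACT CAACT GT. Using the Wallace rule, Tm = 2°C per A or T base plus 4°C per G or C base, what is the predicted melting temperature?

52°C

A=11, T=7, C=3, G=1
So N_AT = 18 and N_GC = 4.
Tm = 2×18 + 4×4 = 52°C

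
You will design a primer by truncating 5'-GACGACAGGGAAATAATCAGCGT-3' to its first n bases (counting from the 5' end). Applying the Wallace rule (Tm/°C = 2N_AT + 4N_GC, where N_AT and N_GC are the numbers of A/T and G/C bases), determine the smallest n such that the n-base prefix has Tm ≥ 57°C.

First 19 bases: GACGACAGGGAAATAATCA → Tm = 54°C (< 57°C)
First 20 bases: GACGACAGGGAAATAATCAG → Tm = 58°C (≥ 57°C)
Each additional base adds 2°C (A/T) or 4°C (G/C), so Tm is non-decreasing in n; n = 20 is the first length to reach 57°C.

n = 20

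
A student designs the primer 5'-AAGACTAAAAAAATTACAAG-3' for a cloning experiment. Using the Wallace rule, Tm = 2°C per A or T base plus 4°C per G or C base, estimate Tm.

48°C

Scanning the sequence gives T=3, G=2, C=2, A=13.
A+T = 16, G+C = 4
Tm = 4·4 + 2·16 = 16 + 32 = 48°C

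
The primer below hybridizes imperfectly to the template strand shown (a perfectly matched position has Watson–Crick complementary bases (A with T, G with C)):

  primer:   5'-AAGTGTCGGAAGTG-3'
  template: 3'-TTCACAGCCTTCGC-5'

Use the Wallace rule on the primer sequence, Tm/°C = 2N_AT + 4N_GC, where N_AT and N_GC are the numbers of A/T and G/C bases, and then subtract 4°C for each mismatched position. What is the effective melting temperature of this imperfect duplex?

38°C

Primer base counts: A=4, T=3, G=6, C=1 → A+T=7, G+C=7
Perfect-match Tm = 2(7) + 4(7) = 14 + 28 = 42°C
Mismatches (positions where the bases are not complementary): 1 (at position 13)
Effective Tm = 42 − 1×4 = 42 − 4 = 38°C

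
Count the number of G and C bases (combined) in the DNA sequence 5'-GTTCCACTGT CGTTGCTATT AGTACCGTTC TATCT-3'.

15

G=6, T=15, C=9, A=5
Total G or C: 6 + 9 = 15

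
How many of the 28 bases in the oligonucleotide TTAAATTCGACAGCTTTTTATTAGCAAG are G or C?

C=4, T=11, A=9, G=4
Total G or C: 4 + 4 = 8

8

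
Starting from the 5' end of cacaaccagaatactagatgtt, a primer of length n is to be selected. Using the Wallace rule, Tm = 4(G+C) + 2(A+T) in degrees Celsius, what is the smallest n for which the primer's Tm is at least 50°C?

First 17 bases: CACAACCAGAATACTAG → Tm = 48°C (< 50°C)
First 18 bases: CACAACCAGAATACTAGA → Tm = 50°C (≥ 50°C)
Each additional base adds 2°C (A/T) or 4°C (G/C), so Tm is non-decreasing in n; n = 18 is the first length to reach 50°C.

n = 18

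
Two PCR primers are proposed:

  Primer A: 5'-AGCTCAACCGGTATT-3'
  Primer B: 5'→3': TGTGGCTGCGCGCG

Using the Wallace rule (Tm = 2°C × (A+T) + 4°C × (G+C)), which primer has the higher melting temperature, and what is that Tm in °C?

Primer A: A+T=8, G+C=7 → Tm = 2(8)+4(7) = 44°C
Primer B: A+T=3, G+C=11 → Tm = 2(3)+4(11) = 50°C
44°C vs 50°C → primer B is higher.

Primer B, 50°C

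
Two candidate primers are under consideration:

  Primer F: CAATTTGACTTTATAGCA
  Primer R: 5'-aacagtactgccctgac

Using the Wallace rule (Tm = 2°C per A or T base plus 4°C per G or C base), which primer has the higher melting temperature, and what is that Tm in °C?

Primer F: A+T=13, G+C=5 → Tm = 2(13)+4(5) = 46°C
Primer R: A+T=8, G+C=9 → Tm = 2(8)+4(9) = 52°C
46°C vs 52°C → primer R is higher.

Primer R, 52°C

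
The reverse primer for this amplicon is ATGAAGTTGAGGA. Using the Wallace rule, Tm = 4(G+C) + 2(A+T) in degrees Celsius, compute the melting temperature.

36°C

Base counts: T=3, A=5, C=0, G=5
So N_AT = 8 and N_GC = 5.
Tm = 2×8 + 4×5 = 36°C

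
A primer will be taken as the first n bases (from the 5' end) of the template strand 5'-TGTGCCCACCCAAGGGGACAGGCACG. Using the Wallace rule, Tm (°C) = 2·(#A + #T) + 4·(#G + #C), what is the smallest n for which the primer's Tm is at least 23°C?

n = 7

First 6 bases: TGTGCC → Tm = 20°C (< 23°C)
First 7 bases: TGTGCCC → Tm = 24°C (≥ 23°C)
Since every base adds ≥2°C, Tm only increases with n, so the threshold is first crossed at n = 7.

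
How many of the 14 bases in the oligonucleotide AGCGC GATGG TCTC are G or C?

9

Base counts: T=3, C=4, A=2, G=5
Total G or C: 5 + 4 = 9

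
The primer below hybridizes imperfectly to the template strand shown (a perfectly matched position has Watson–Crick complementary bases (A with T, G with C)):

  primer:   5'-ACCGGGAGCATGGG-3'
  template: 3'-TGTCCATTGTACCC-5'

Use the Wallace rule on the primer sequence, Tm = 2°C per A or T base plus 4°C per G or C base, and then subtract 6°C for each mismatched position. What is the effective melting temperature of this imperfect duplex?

30°C

Primer base counts: A=3, T=1, G=7, C=3 → A+T=4, G+C=10
Perfect-match Tm = 2(4) + 4(10) = 8 + 40 = 48°C
Mismatches (positions where the bases are not complementary): 3 (at positions 3, 6, 8)
Effective Tm = 48 − 3×6 = 48 − 18 = 30°C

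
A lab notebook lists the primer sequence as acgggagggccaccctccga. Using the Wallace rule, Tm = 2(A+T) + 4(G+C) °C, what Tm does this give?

Base counts: G=7, T=1, C=8, A=4
A+T = 5, G+C = 15
Tm = 2(5) + 4(15) = 10 + 60 = 70°C

70°C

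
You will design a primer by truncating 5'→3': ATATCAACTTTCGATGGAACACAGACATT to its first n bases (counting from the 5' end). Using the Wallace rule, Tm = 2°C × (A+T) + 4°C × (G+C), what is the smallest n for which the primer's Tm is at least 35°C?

n = 14

First 13 bases: ATATCAACTTTCG → Tm = 34°C (< 35°C)
First 14 bases: ATATCAACTTTCGA → Tm = 36°C (≥ 35°C)
Since every base adds ≥2°C, Tm only increases with n, so the threshold is first crossed at n = 14.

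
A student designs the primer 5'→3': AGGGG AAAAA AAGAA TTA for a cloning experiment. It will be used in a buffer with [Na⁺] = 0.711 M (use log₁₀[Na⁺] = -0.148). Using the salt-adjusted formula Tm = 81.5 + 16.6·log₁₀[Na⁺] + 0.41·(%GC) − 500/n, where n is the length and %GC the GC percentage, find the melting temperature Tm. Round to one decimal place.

62.7°C

Length n = 18. C=0, A=11, G=5, T=2
G+C = 5, so %GC = 5/18 × 100 = 27.778%
Salt term: 16.6 × (-0.148) = -2.457
GC term: 0.41 × 27.778 = 11.389; length term: −500/18 = −27.778
Tm = 81.5 + (-2.457) + 11.389 − 27.778 = 62.654 → 62.7°C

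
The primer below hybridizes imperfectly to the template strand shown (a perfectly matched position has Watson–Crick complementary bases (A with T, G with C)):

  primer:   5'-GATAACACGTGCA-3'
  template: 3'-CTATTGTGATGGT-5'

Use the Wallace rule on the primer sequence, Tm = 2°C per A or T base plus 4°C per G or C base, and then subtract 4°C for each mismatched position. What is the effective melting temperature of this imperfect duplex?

26°C

Primer base counts: A=5, T=2, G=3, C=3 → A+T=7, G+C=6
Perfect-match Tm = 2(7) + 4(6) = 14 + 24 = 38°C
Mismatches (positions where the bases are not complementary): 3 (at positions 9, 10, 11)
Effective Tm = 38 − 3×4 = 38 − 12 = 26°C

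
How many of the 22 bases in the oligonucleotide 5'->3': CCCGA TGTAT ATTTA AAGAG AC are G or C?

8

Counting bases: G=4, A=8, C=4, T=6
Total G or C: 4 + 4 = 8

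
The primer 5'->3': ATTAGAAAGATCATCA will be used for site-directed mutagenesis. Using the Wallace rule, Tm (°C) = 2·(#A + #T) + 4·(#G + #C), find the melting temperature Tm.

40°C

Counting bases: T=4, C=2, G=2, A=8
A+T = 12, G+C = 4
Tm = 2×12 + 4×4 = 40°C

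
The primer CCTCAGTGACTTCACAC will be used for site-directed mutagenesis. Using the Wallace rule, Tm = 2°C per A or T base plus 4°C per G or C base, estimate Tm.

52°C

C=7, A=4, G=2, T=4
So N_AT = 8 and N_GC = 9.
Tm = 4·9 + 2·8 = 36 + 16 = 52°C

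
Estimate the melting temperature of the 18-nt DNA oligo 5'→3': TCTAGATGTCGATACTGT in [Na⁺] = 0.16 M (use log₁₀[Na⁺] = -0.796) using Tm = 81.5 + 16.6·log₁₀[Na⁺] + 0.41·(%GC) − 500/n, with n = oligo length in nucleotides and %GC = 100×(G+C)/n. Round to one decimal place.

56.5°C

Length n = 18. Counting bases: T=7, C=3, A=4, G=4
G+C = 7, so %GC = 7/18 × 100 = 38.889%
Salt term: 16.6 × (-0.796) = -13.214
GC term: 0.41 × 38.889 = 15.944; length term: −500/18 = −27.778
Tm = 81.5 + (-13.214) + 15.944 − 27.778 = 56.452 → 56.5°C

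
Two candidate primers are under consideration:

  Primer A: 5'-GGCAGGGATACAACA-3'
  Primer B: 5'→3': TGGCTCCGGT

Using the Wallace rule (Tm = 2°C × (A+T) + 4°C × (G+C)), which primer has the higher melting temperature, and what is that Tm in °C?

Primer A, 46°C

Primer A: A+T=7, G+C=8 → Tm = 2(7)+4(8) = 46°C
Primer B: A+T=3, G+C=7 → Tm = 2(3)+4(7) = 34°C
46°C vs 34°C → primer A is higher.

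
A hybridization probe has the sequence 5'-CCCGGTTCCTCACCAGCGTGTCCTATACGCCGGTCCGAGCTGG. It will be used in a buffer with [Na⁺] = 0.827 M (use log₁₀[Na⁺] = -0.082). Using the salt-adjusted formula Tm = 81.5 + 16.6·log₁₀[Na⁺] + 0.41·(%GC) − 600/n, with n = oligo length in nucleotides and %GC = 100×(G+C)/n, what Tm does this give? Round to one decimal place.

93.8°C

Length n = 43. Counting bases: C=17, A=5, T=9, G=12
G+C = 29, so %GC = 29/43 × 100 = 67.442%
Salt term: 16.6 × (-0.082) = -1.361
GC term: 0.41 × 67.442 = 27.651; length term: −600/43 = −13.953
Tm = 81.5 + (-1.361) + 27.651 − 13.953 = 93.837 → 93.8°C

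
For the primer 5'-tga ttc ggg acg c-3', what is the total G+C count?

8

Base counts: C=3, A=2, T=3, G=5
Total G or C: 5 + 3 = 8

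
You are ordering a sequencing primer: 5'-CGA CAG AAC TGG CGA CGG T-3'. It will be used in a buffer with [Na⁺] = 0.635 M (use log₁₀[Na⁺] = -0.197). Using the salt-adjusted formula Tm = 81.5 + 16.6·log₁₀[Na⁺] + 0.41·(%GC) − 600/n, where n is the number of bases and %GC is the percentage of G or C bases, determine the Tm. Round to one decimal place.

Length n = 19. C=5, T=2, G=7, A=5
G+C = 12, so %GC = 12/19 × 100 = 63.158%
Salt term: 16.6 × (-0.197) = -3.27
GC term: 0.41 × 63.158 = 25.895; length term: −600/19 = −31.579
Tm = 81.5 + (-3.27) + 25.895 − 31.579 = 72.546 → 72.5°C

72.5°C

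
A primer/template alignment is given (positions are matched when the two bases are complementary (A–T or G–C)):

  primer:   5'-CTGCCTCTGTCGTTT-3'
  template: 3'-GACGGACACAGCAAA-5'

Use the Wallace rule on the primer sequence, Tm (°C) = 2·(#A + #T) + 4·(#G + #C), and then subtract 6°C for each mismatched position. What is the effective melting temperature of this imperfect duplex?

Primer base counts: A=0, T=7, G=3, C=5 → A+T=7, G+C=8
Perfect-match Tm = 2(7) + 4(8) = 14 + 32 = 46°C
Mismatches (positions where the bases are not complementary): 1 (at position 7)
Effective Tm = 46 − 1×6 = 46 − 6 = 40°C

40°C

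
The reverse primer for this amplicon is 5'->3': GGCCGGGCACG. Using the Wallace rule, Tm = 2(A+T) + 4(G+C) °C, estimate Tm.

Base counts: A=1, T=0, C=4, G=6
A+T = 1, G+C = 10
Tm = 2(1) + 4(10) = 2 + 40 = 42°C

42°C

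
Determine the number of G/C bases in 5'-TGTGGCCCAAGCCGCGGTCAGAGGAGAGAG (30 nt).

Base counts: T=3, C=7, A=7, G=13
Total G or C: 13 + 7 = 20

20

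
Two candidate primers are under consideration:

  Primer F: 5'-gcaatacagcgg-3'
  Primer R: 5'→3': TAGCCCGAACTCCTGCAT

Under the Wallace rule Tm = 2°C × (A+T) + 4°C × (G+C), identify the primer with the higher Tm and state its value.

Primer F: A+T=5, G+C=7 → Tm = 2(5)+4(7) = 38°C
Primer R: A+T=8, G+C=10 → Tm = 2(8)+4(10) = 56°C
38°C vs 56°C → primer R is higher.

Primer R, 56°C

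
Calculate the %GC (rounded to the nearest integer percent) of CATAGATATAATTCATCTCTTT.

Scanning the sequence gives G=1, C=4, T=10, A=7.
G+C = 1 + 4 = 5 out of 22 bases
%GC = 5/22 × 100 = 22.73% ≈ 23%

23%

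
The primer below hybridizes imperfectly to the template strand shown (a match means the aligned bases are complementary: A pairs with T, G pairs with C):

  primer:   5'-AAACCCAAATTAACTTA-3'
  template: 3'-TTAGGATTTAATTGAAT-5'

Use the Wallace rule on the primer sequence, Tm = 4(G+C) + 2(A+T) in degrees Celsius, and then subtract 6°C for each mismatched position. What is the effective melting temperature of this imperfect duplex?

30°C

Primer base counts: A=9, T=4, G=0, C=4 → A+T=13, G+C=4
Perfect-match Tm = 2(13) + 4(4) = 26 + 16 = 42°C
Mismatches (positions where the bases are not complementary): 2 (at positions 3, 6)
Effective Tm = 42 − 2×6 = 42 − 12 = 30°C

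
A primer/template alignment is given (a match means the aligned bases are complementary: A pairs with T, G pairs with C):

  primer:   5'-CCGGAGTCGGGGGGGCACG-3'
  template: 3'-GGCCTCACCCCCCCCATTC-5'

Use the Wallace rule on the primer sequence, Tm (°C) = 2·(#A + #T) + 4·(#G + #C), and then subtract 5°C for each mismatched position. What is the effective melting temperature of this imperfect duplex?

Primer base counts: A=2, T=1, G=11, C=5 → A+T=3, G+C=16
Perfect-match Tm = 2(3) + 4(16) = 6 + 64 = 70°C
Mismatches (positions where the bases are not complementary): 3 (at positions 8, 16, 18)
Effective Tm = 70 − 3×5 = 70 − 15 = 55°C

55°C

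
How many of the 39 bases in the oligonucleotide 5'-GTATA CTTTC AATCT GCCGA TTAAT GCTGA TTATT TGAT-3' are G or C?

Base counts: G=6, A=10, C=6, T=17
G+C = 6 + 6 = 12

12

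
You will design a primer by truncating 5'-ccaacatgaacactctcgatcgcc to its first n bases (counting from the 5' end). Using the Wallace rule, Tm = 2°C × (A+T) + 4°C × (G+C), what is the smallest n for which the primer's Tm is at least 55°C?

First 18 bases: CCAACATGAACACTCTCG → Tm = 54°C (< 55°C)
First 19 bases: CCAACATGAACACTCTCGA → Tm = 56°C (≥ 55°C)
Since every base adds ≥2°C, Tm only increases with n, so the threshold is first crossed at n = 19.

n = 19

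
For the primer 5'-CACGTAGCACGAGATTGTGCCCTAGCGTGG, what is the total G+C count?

18

Base counts: C=8, T=6, A=6, G=10
G+C = 10 + 8 = 18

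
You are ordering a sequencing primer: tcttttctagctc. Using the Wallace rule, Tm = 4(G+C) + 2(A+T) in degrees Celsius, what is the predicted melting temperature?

36°C

Base counts: T=7, G=1, C=4, A=1
AT pairs contribute 8, GC pairs contribute 5.
Tm = 2×8 + 4×5 = 36°C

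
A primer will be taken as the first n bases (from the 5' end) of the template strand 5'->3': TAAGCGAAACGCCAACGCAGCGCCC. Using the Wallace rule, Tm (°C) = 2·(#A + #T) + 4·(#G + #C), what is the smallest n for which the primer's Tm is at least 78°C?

First 23 bases: TAAGCGAAACGCCAACGCAGCGC → Tm = 74°C (< 78°C)
First 24 bases: TAAGCGAAACGCCAACGCAGCGCC → Tm = 78°C (≥ 78°C)
Since every base adds ≥2°C, Tm only increases with n, so the threshold is first crossed at n = 24.

n = 24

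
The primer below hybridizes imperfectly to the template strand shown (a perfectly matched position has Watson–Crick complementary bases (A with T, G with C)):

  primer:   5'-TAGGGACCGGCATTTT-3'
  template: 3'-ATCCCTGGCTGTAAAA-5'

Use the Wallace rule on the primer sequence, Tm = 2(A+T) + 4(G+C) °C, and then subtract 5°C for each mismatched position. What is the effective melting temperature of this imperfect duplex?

Primer base counts: A=3, T=5, G=5, C=3 → A+T=8, G+C=8
Perfect-match Tm = 2(8) + 4(8) = 16 + 32 = 48°C
Mismatches (positions where the bases are not complementary): 1 (at position 10)
Effective Tm = 48 − 1×5 = 48 − 5 = 43°C

43°C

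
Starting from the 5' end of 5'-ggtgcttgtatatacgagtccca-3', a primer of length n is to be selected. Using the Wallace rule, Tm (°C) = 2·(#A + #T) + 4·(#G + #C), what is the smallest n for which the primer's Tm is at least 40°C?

First 14 bases: GGTGCTTGTATATA → Tm = 38°C (< 40°C)
First 15 bases: GGTGCTTGTATATAC → Tm = 42°C (≥ 40°C)
Since every base adds ≥2°C, Tm only increases with n, so the threshold is first crossed at n = 15.

n = 15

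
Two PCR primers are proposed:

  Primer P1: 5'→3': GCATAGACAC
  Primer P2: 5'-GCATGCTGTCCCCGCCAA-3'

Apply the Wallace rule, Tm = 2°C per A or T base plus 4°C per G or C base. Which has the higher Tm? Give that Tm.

Primer P2, 60°C

Primer P1: A+T=5, G+C=5 → Tm = 2(5)+4(5) = 30°C
Primer P2: A+T=6, G+C=12 → Tm = 2(6)+4(12) = 60°C
30°C vs 60°C → primer P2 is higher.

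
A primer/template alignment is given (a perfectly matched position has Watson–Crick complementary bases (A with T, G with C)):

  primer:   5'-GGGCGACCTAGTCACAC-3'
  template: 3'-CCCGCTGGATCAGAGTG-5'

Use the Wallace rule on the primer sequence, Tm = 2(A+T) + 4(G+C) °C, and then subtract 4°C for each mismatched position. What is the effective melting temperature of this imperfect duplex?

Primer base counts: A=4, T=2, G=5, C=6 → A+T=6, G+C=11
Perfect-match Tm = 2(6) + 4(11) = 12 + 44 = 56°C
Mismatches (positions where the bases are not complementary): 1 (at position 14)
Effective Tm = 56 − 1×4 = 56 − 4 = 52°C

52°C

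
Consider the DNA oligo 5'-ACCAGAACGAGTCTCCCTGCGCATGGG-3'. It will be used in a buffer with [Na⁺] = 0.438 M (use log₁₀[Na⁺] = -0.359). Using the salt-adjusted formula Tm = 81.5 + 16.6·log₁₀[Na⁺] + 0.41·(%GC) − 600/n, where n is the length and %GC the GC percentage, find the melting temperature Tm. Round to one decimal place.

79.1°C

Length n = 27. T=4, G=8, A=6, C=9
G+C = 17, so %GC = 17/27 × 100 = 62.963%
Salt term: 16.6 × (-0.359) = -5.959
GC term: 0.41 × 62.963 = 25.815; length term: −600/27 = −22.222
Tm = 81.5 + (-5.959) + 25.815 − 22.222 = 79.134 → 79.1°C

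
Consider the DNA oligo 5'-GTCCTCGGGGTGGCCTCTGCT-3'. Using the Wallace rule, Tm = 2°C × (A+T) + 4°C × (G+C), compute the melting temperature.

72°C

G=8, A=0, C=7, T=6
AT pairs contribute 6, GC pairs contribute 15.
Tm = 2×6 + 4×15 = 72°C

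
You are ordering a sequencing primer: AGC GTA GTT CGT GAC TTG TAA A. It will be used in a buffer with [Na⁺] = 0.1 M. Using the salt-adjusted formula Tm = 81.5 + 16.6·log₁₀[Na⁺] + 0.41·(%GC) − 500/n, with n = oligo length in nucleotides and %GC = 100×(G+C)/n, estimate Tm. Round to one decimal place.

Length n = 22. Scanning the sequence gives T=7, C=3, G=6, A=6.
G+C = 9, so %GC = 9/22 × 100 = 40.909%
Salt term: 16.6 × (-1) = -16.6
GC term: 0.41 × 40.909 = 16.773; length term: −500/22 = −22.727
Tm = 81.5 + (-16.6) + 16.773 − 22.727 = 58.946 → 58.9°C

58.9°C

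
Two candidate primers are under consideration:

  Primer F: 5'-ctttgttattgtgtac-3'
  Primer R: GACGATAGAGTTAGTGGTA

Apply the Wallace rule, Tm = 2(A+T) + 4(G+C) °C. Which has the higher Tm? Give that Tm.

Primer R, 54°C

Primer F: A+T=11, G+C=5 → Tm = 2(11)+4(5) = 42°C
Primer R: A+T=11, G+C=8 → Tm = 2(11)+4(8) = 54°C
42°C vs 54°C → primer R is higher.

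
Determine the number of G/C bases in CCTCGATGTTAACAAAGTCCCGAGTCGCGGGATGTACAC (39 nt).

Counting bases: A=10, T=8, G=10, C=11
Total G or C: 10 + 11 = 21

21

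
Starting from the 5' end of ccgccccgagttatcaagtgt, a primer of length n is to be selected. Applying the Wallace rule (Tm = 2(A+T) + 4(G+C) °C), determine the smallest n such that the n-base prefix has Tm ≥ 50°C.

First 14 bases: CCGCCCCGAGTTAT → Tm = 46°C (< 50°C)
First 15 bases: CCGCCCCGAGTTATC → Tm = 50°C (≥ 50°C)
Since every base adds ≥2°C, Tm only increases with n, so the threshold is first crossed at n = 15.

n = 15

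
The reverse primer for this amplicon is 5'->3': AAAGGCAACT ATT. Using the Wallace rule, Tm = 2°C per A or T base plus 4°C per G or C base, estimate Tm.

Base counts: G=2, A=6, C=2, T=3
So N_AT = 9 and N_GC = 4.
Tm = 2×9 + 4×4 = 34°C

34°C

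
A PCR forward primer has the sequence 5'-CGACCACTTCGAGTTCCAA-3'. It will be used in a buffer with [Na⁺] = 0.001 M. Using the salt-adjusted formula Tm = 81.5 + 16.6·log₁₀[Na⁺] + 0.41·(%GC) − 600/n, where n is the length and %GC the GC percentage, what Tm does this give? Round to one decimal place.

Length n = 19. Counting bases: G=3, C=7, T=4, A=5
G+C = 10, so %GC = 10/19 × 100 = 52.632%
Salt term: 16.6 × (-3) = -49.8
GC term: 0.41 × 52.632 = 21.579; length term: −600/19 = −31.579
Tm = 81.5 + (-49.8) + 21.579 − 31.579 = 21.7 → 21.7°C

21.7°C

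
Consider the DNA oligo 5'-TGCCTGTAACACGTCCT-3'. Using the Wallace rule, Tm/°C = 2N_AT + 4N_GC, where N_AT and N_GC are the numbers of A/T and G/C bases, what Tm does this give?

Counting bases: G=3, T=5, A=3, C=6
A+T = 8, G+C = 9
Tm = 4·9 + 2·8 = 36 + 16 = 52°C

52°C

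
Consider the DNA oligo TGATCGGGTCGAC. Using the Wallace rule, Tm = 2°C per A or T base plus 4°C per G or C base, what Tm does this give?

42°C

Counting bases: T=3, G=5, C=3, A=2
AT pairs contribute 5, GC pairs contribute 8.
Tm = 2(5) + 4(8) = 10 + 32 = 42°C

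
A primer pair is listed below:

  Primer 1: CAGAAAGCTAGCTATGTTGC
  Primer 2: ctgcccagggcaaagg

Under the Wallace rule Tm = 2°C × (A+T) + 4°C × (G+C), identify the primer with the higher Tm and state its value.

Primer 1: A+T=11, G+C=9 → Tm = 2(11)+4(9) = 58°C
Primer 2: A+T=5, G+C=11 → Tm = 2(5)+4(11) = 54°C
58°C vs 54°C → primer 1 is higher.

Primer 1, 58°C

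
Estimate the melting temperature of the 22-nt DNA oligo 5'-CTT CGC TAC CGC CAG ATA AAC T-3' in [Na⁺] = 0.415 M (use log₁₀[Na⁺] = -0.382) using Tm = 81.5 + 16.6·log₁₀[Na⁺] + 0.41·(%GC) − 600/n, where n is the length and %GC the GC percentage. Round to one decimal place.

Length n = 22. Scanning the sequence gives C=8, G=3, T=5, A=6.
G+C = 11, so %GC = 11/22 × 100 = 50%
Salt term: 16.6 × (-0.382) = -6.341
GC term: 0.41 × 50 = 20.5; length term: −600/22 = −27.273
Tm = 81.5 + (-6.341) + 20.5 − 27.273 = 68.386 → 68.4°C

68.4°C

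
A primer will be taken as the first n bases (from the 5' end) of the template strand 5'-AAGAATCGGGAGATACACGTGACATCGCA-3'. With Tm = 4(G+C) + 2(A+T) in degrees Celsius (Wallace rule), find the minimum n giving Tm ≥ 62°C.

n = 21

First 20 bases: AAGAATCGGGAGATACACGT → Tm = 58°C (< 62°C)
First 21 bases: AAGAATCGGGAGATACACGTG → Tm = 62°C (≥ 62°C)
Since every base adds ≥2°C, Tm only increases with n, so the threshold is first crossed at n = 21.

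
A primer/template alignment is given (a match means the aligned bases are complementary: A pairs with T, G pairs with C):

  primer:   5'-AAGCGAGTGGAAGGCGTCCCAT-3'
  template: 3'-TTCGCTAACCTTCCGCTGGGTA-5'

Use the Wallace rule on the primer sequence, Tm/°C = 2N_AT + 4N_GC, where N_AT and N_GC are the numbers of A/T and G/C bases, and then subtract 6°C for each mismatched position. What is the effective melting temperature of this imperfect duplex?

58°C

Primer base counts: A=6, T=3, G=8, C=5 → A+T=9, G+C=13
Perfect-match Tm = 2(9) + 4(13) = 18 + 52 = 70°C
Mismatches (positions where the bases are not complementary): 2 (at positions 7, 17)
Effective Tm = 70 − 2×6 = 70 − 12 = 58°C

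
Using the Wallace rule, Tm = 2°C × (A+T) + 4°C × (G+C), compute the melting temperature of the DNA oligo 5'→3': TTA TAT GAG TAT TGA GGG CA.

54°C

Scanning the sequence gives G=6, T=7, A=6, C=1.
So N_AT = 13 and N_GC = 7.
Tm = 4·7 + 2·13 = 28 + 26 = 54°C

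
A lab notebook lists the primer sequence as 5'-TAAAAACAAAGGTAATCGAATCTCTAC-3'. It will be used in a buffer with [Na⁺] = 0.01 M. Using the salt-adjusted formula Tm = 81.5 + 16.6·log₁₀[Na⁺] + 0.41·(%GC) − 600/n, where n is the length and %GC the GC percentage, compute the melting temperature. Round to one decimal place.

38.2°C

Length n = 27. Counting bases: G=3, C=5, T=6, A=13
G+C = 8, so %GC = 8/27 × 100 = 29.63%
Salt term: 16.6 × (-2) = -33.2
GC term: 0.41 × 29.63 = 12.148; length term: −600/27 = −22.222
Tm = 81.5 + (-33.2) + 12.148 − 22.222 = 38.226 → 38.2°C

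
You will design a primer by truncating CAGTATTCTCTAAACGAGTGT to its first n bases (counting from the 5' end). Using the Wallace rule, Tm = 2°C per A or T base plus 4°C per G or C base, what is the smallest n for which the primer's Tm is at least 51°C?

First 18 bases: CAGTATTCTCTAAACGAG → Tm = 50°C (< 51°C)
First 19 bases: CAGTATTCTCTAAACGAGT → Tm = 52°C (≥ 51°C)
Each additional base adds 2°C (A/T) or 4°C (G/C), so Tm is non-decreasing in n; n = 19 is the first length to reach 51°C.

n = 19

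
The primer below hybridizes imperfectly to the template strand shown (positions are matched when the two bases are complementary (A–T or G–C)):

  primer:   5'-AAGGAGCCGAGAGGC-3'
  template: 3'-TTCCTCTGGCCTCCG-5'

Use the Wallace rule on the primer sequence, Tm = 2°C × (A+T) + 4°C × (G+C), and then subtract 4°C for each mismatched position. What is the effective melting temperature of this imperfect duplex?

38°C

Primer base counts: A=5, T=0, G=7, C=3 → A+T=5, G+C=10
Perfect-match Tm = 2(5) + 4(10) = 10 + 40 = 50°C
Mismatches (positions where the bases are not complementary): 3 (at positions 7, 9, 10)
Effective Tm = 50 − 3×4 = 50 − 12 = 38°C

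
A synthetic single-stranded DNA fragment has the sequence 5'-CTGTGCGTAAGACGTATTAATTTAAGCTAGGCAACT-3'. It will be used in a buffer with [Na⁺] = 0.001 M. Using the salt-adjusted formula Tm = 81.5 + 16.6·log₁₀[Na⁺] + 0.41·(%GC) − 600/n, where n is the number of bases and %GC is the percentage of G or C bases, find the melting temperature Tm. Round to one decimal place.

Length n = 36. Scanning the sequence gives C=6, T=11, A=11, G=8.
G+C = 14, so %GC = 14/36 × 100 = 38.889%
Salt term: 16.6 × (-3) = -49.8
GC term: 0.41 × 38.889 = 15.944; length term: −600/36 = −16.667
Tm = 81.5 + (-49.8) + 15.944 − 16.667 = 30.977 → 31.0°C

31.0°C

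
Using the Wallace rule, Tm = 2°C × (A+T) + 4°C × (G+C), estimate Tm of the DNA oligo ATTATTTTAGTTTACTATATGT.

50°C

Base counts: A=6, T=13, G=2, C=1
AT pairs contribute 19, GC pairs contribute 3.
Tm = 2×19 + 4×3 = 50°C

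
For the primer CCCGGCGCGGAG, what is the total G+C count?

11

Scanning the sequence gives C=5, A=1, T=0, G=6.
G+C = 6 + 5 = 11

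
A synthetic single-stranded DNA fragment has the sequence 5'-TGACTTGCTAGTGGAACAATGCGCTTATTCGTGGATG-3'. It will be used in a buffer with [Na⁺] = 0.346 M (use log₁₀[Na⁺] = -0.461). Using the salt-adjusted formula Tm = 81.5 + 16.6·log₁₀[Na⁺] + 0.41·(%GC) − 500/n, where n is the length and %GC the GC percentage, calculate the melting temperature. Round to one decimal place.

Length n = 37. T=12, C=6, A=8, G=11
G+C = 17, so %GC = 17/37 × 100 = 45.946%
Salt term: 16.6 × (-0.461) = -7.653
GC term: 0.41 × 45.946 = 18.838; length term: −500/37 = −13.514
Tm = 81.5 + (-7.653) + 18.838 − 13.514 = 79.171 → 79.2°C

79.2°C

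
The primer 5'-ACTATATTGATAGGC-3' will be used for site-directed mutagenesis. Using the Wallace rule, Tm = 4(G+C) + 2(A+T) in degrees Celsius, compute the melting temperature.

Scanning the sequence gives C=2, A=5, T=5, G=3.
AT pairs contribute 10, GC pairs contribute 5.
Tm = 2(10) + 4(5) = 20 + 20 = 40°C

40°C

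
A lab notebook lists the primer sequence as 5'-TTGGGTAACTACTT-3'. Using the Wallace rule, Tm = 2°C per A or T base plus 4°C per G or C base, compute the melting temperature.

Base counts: G=3, T=6, A=3, C=2
A+T = 9, G+C = 5
Tm = 4·5 + 2·9 = 20 + 18 = 38°C

38°C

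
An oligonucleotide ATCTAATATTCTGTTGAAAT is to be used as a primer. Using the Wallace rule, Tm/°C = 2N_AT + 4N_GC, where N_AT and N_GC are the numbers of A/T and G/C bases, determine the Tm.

Counting bases: T=9, C=2, A=7, G=2
AT pairs contribute 16, GC pairs contribute 4.
Tm = 2×16 + 4×4 = 48°C

48°C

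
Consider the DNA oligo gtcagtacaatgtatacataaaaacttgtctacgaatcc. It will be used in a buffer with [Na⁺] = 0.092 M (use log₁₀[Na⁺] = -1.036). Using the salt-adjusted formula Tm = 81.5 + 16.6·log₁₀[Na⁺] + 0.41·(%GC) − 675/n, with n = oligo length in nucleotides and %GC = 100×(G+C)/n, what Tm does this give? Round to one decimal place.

Length n = 39. G=5, C=8, A=15, T=11
G+C = 13, so %GC = 13/39 × 100 = 33.333%
Salt term: 16.6 × (-1.036) = -17.198
GC term: 0.41 × 33.333 = 13.667; length term: −675/39 = −17.308
Tm = 81.5 + (-17.198) + 13.667 − 17.308 = 60.661 → 60.7°C

60.7°C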